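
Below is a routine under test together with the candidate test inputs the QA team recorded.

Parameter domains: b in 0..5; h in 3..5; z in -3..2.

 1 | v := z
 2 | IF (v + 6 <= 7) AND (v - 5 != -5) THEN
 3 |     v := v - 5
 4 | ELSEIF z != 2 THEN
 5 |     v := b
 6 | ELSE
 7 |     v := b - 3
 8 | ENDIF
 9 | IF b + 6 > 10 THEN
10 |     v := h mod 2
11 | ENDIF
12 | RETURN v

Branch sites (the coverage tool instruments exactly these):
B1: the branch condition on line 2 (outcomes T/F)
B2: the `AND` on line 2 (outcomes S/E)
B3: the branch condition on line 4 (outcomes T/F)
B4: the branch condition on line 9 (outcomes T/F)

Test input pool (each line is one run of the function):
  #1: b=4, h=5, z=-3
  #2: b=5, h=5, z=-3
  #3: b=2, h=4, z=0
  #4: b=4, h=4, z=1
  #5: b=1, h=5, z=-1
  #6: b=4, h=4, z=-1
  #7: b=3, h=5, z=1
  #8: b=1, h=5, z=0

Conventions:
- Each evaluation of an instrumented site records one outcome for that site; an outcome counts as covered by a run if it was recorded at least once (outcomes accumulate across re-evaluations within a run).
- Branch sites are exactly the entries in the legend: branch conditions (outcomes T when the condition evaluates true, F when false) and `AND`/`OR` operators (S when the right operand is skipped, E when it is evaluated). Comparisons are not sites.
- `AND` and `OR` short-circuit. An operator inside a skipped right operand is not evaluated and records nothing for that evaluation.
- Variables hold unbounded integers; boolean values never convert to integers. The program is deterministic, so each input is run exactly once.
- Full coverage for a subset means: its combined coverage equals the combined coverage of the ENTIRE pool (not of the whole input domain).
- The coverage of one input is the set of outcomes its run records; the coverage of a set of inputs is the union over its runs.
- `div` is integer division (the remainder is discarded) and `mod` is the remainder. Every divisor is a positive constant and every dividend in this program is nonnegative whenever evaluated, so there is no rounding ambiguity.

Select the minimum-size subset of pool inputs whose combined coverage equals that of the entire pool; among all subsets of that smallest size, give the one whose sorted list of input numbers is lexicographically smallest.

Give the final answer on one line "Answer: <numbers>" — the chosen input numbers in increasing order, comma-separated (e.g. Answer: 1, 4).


input #1 (b=4, h=5, z=-3): events B2->E, B1->T, B4->F; covers B1=T, B2=E, B4=F
input #2 (b=5, h=5, z=-3): events B2->E, B1->T, B4->T; covers B1=T, B2=E, B4=T
input #3 (b=2, h=4, z=0): events B2->E, B1->F, B3->T, B4->F; covers B1=F, B2=E, B3=T, B4=F
input #4 (b=4, h=4, z=1): events B2->E, B1->T, B4->F; covers B1=T, B2=E, B4=F
input #5 (b=1, h=5, z=-1): events B2->E, B1->T, B4->F; covers B1=T, B2=E, B4=F
input #6 (b=4, h=4, z=-1): events B2->E, B1->T, B4->F; covers B1=T, B2=E, B4=F
input #7 (b=3, h=5, z=1): events B2->E, B1->T, B4->F; covers B1=T, B2=E, B4=F
input #8 (b=1, h=5, z=0): events B2->E, B1->F, B3->T, B4->F; covers B1=F, B2=E, B3=T, B4=F
pool-wide coverage (6 outcomes): B1=T, B1=F, B2=E, B3=T, B4=T, B4=F
size 1 is not enough: best union over all size-1 subsets is 4/6
inputs {2, 3} (size 2) cover everything; no size-2 subset with a lexicographically smaller index list covers all 6
Answer: 2, 3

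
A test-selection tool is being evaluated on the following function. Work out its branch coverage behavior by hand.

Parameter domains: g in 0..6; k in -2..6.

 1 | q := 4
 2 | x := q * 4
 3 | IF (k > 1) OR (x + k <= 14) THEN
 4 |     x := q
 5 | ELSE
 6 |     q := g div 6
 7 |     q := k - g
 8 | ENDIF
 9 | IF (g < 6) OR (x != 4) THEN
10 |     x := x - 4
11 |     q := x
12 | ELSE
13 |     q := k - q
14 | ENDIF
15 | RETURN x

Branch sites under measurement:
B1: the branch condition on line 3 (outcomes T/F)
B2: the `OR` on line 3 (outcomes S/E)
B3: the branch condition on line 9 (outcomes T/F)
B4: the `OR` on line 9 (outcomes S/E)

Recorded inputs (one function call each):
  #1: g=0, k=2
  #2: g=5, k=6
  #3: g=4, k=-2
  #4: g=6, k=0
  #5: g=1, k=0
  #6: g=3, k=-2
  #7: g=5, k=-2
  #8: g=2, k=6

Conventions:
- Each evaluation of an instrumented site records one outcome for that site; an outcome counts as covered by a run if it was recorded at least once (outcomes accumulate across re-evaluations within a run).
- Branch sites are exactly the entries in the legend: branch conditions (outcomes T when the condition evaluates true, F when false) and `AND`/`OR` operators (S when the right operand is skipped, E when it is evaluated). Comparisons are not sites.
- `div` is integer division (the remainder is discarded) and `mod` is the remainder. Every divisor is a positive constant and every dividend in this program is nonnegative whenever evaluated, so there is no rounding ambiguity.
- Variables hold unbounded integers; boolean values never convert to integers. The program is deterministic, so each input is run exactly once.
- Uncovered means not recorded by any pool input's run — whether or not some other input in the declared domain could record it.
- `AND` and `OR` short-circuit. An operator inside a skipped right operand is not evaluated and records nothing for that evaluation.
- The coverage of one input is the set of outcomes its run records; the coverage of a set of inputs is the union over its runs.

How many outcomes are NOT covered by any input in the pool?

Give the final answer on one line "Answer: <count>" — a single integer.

run #1 (g=0, k=2) records B1=T, B2=S, B3=T, B4=S
run #2 (g=5, k=6) records B1=T, B2=S, B3=T, B4=S
run #3 (g=4, k=-2) records B1=T, B2=E, B3=T, B4=S
run #4 (g=6, k=0) records B1=F, B2=E, B3=T, B4=E
run #5 (g=1, k=0) records B1=F, B2=E, B3=T, B4=S
run #6 (g=3, k=-2) records B1=T, B2=E, B3=T, B4=S
run #7 (g=5, k=-2) records B1=T, B2=E, B3=T, B4=S
run #8 (g=2, k=6) records B1=T, B2=S, B3=T, B4=S
union over the pool: B1=T, B1=F, B2=S, B2=E, B3=T, B4=S, B4=E
uncovered (1 of 8): B3=F

Answer: 1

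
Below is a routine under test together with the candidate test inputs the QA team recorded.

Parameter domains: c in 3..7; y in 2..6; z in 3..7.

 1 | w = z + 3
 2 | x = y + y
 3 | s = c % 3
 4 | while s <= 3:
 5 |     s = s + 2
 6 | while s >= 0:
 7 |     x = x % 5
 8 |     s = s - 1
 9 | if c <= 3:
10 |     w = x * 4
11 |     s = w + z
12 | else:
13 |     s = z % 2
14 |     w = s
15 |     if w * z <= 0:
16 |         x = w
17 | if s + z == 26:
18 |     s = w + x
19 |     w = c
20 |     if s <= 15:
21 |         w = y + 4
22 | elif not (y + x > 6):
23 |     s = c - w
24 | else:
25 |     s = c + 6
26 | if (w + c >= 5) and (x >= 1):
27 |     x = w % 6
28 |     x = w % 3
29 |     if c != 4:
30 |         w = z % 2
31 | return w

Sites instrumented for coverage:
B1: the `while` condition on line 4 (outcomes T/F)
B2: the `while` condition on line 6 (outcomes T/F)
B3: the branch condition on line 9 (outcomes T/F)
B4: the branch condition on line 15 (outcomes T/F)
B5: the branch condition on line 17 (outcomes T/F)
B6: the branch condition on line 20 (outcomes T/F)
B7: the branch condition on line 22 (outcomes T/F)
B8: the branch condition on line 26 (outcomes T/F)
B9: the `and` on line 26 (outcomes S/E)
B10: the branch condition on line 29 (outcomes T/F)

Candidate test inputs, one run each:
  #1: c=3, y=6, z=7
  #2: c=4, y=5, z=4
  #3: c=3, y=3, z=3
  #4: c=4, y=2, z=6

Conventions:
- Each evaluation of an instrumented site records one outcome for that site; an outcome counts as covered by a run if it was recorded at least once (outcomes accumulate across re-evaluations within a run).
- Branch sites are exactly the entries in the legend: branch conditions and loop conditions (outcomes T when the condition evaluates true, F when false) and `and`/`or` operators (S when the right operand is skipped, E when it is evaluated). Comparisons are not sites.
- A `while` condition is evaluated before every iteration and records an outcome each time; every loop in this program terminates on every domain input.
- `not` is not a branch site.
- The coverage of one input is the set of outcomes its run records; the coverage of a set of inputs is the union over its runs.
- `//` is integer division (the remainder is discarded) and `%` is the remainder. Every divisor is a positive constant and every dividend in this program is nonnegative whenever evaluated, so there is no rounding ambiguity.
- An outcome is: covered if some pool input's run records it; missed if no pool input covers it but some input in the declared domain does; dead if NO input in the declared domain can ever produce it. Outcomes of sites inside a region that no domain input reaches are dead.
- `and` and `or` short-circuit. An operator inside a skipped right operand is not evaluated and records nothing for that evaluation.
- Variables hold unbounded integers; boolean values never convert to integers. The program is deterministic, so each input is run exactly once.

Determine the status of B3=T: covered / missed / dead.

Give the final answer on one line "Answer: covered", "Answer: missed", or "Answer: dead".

B3=T is recorded by pool input(s) 1, 3 -> covered

Answer: covered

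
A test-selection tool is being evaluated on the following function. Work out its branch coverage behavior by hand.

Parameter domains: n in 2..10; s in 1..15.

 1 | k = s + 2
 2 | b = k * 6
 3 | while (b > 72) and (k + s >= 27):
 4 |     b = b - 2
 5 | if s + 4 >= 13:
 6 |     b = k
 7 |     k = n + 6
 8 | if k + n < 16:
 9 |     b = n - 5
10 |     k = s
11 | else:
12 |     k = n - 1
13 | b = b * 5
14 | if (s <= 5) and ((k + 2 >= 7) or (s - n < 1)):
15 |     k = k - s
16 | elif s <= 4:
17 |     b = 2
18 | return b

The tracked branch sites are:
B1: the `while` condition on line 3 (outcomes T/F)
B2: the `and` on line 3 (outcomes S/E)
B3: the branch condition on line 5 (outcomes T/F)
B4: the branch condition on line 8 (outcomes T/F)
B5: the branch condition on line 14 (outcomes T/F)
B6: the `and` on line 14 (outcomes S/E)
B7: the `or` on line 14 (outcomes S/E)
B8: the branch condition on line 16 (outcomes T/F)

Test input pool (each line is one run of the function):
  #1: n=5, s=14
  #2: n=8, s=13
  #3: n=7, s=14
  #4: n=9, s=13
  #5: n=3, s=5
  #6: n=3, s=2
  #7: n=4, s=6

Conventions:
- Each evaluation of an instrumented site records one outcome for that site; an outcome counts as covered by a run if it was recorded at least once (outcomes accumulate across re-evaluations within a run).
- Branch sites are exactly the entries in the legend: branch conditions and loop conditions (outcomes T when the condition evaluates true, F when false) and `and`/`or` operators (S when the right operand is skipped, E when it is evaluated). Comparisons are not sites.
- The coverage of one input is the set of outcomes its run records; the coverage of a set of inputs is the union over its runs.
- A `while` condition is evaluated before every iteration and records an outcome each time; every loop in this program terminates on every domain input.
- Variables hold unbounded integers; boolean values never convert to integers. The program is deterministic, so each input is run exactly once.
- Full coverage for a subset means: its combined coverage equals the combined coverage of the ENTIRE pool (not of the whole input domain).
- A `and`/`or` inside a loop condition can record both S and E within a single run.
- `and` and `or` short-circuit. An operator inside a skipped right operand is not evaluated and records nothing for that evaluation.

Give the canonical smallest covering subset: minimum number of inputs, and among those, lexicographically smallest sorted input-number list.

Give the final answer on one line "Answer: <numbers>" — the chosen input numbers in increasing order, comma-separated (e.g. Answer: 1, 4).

test 1 (n=5, s=14) fires B2->E, B1->T, B2->E, B1->T, B2->E, B1->T, B2->E, B1->T, B2->E, B1->T, B2->E, B1->T, B2->E, B1->T, ...; hits B1=T, B1=F, B2=S, B2=E, B3=T, B4=F, B5=F, B6=S, B8=F
test 2 (n=8, s=13) fires B2->E, B1->T, B2->E, B1->T, B2->E, B1->T, B2->E, B1->T, B2->E, B1->T, B2->E, B1->T, B2->E, B1->T, ...; hits B1=T, B1=F, B2=S, B2=E, B3=T, B4=F, B5=F, B6=S, B8=F
test 3 (n=7, s=14) fires B2->E, B1->T, B2->E, B1->T, B2->E, B1->T, B2->E, B1->T, B2->E, B1->T, B2->E, B1->T, B2->E, B1->T, ...; hits B1=T, B1=F, B2=S, B2=E, B3=T, B4=F, B5=F, B6=S, B8=F
test 4 (n=9, s=13) fires B2->E, B1->T, B2->E, B1->T, B2->E, B1->T, B2->E, B1->T, B2->E, B1->T, B2->E, B1->T, B2->E, B1->T, ...; hits B1=T, B1=F, B2=S, B2=E, B3=T, B4=F, B5=F, B6=S, B8=F
test 5 (n=3, s=5) fires B2->S, B1->F, B3->F, B4->T, B6->E, B7->S, B5->T; hits B1=F, B2=S, B3=F, B4=T, B5=T, B6=E, B7=S
test 6 (n=3, s=2) fires B2->S, B1->F, B3->F, B4->T, B6->E, B7->E, B5->T; hits B1=F, B2=S, B3=F, B4=T, B5=T, B6=E, B7=E
test 7 (n=4, s=6) fires B2->S, B1->F, B3->F, B4->T, B6->S, B5->F, B8->F; hits B1=F, B2=S, B3=F, B4=T, B5=F, B6=S, B8=F
union over all inputs: B1=T, B1=F, B2=S, B2=E, B3=T, B3=F, B4=T, B4=F, B5=T, B5=F, B6=S, B6=E, B7=S, B7=E, B8=F (15 outcomes)
every size-1 subset falls short of the 15 outcomes (best: 9/15)
every size-2 subset falls short of the 15 outcomes (best: 14/15)
at size 3, {1, 5, 6} reaches all 15 outcomes; every lexicographically earlier size-3 subset fails

Answer: 1, 5, 6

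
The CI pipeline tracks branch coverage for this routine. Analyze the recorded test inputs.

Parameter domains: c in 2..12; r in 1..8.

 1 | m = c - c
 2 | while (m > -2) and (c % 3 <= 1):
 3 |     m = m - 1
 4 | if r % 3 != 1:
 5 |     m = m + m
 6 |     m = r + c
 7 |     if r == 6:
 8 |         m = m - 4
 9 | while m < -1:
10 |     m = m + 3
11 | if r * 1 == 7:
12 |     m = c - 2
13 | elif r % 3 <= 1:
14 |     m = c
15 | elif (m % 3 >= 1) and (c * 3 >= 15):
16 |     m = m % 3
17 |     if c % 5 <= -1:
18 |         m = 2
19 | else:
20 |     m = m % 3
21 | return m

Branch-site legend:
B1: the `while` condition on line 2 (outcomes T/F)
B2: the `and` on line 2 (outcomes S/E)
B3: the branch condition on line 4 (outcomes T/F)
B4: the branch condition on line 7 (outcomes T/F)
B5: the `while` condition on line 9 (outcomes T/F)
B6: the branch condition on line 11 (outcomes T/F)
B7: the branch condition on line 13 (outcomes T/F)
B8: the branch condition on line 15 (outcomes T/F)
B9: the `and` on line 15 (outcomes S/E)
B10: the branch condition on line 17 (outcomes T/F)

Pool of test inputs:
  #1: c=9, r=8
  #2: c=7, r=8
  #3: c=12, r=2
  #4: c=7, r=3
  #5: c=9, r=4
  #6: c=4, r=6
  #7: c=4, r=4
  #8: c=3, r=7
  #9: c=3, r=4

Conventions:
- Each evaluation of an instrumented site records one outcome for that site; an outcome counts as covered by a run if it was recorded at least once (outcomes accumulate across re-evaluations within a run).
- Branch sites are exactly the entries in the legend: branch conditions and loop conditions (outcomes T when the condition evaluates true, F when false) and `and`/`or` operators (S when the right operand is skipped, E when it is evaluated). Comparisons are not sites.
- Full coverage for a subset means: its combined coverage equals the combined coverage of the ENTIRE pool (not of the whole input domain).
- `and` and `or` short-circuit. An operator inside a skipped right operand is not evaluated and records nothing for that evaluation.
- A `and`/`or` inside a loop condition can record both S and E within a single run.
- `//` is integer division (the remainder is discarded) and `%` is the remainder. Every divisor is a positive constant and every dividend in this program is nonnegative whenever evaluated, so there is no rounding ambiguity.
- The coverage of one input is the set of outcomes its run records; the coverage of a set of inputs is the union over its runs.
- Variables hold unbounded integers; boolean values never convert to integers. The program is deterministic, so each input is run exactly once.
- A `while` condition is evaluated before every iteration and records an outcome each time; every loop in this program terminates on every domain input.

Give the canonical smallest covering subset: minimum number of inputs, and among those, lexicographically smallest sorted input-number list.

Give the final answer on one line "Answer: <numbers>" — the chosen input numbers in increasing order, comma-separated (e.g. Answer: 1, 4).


test 1 (c=9, r=8) fires B2->E, B1->T, B2->E, B1->T, B2->S, B1->F, B3->T, B4->F, B5->F, B6->F, B7->F, B9->E, B8->T, B10->F; hits B1=T, B1=F, B2=S, B2=E, B3=T, B4=F, B5=F, B6=F, B7=F, B8=T, B9=E, B10=F
test 2 (c=7, r=8) fires B2->E, B1->T, B2->E, B1->T, B2->S, B1->F, B3->T, B4->F, B5->F, B6->F, B7->F, B9->S, B8->F; hits B1=T, B1=F, B2=S, B2=E, B3=T, B4=F, B5=F, B6=F, B7=F, B8=F, B9=S
test 3 (c=12, r=2) fires B2->E, B1->T, B2->E, B1->T, B2->S, B1->F, B3->T, B4->F, B5->F, B6->F, B7->F, B9->E, B8->T, B10->F; hits B1=T, B1=F, B2=S, B2=E, B3=T, B4=F, B5=F, B6=F, B7=F, B8=T, B9=E, B10=F
test 4 (c=7, r=3) fires B2->E, B1->T, B2->E, B1->T, B2->S, B1->F, B3->T, B4->F, B5->F, B6->F, B7->T; hits B1=T, B1=F, B2=S, B2=E, B3=T, B4=F, B5=F, B6=F, B7=T
test 5 (c=9, r=4) fires B2->E, B1->T, B2->E, B1->T, B2->S, B1->F, B3->F, B5->T, B5->F, B6->F, B7->T; hits B1=T, B1=F, B2=S, B2=E, B3=F, B5=T, B5=F, B6=F, B7=T
test 6 (c=4, r=6) fires B2->E, B1->T, B2->E, B1->T, B2->S, B1->F, B3->T, B4->T, B5->F, B6->F, B7->T; hits B1=T, B1=F, B2=S, B2=E, B3=T, B4=T, B5=F, B6=F, B7=T
test 7 (c=4, r=4) fires B2->E, B1->T, B2->E, B1->T, B2->S, B1->F, B3->F, B5->T, B5->F, B6->F, B7->T; hits B1=T, B1=F, B2=S, B2=E, B3=F, B5=T, B5=F, B6=F, B7=T
test 8 (c=3, r=7) fires B2->E, B1->T, B2->E, B1->T, B2->S, B1->F, B3->F, B5->T, B5->F, B6->T; hits B1=T, B1=F, B2=S, B2=E, B3=F, B5=T, B5=F, B6=T
test 9 (c=3, r=4) fires B2->E, B1->T, B2->E, B1->T, B2->S, B1->F, B3->F, B5->T, B5->F, B6->F, B7->T; hits B1=T, B1=F, B2=S, B2=E, B3=F, B5=T, B5=F, B6=F, B7=T
union over all inputs: B1=T, B1=F, B2=S, B2=E, B3=T, B3=F, B4=T, B4=F, B5=T, B5=F, B6=T, B6=F, B7=T, B7=F, B8=T, B8=F, B9=S, B9=E, B10=F (19 outcomes)
checked all size-1 subsets: none covers 19 outcomes (max 12/19)
checked all size-2 subsets: none covers 19 outcomes (max 15/19)
checked all size-3 subsets: none covers 19 outcomes (max 17/19)
at size 4, {1, 2, 6, 8} reaches all 19 outcomes; every lexicographically earlier size-4 subset fails
Answer: 1, 2, 6, 8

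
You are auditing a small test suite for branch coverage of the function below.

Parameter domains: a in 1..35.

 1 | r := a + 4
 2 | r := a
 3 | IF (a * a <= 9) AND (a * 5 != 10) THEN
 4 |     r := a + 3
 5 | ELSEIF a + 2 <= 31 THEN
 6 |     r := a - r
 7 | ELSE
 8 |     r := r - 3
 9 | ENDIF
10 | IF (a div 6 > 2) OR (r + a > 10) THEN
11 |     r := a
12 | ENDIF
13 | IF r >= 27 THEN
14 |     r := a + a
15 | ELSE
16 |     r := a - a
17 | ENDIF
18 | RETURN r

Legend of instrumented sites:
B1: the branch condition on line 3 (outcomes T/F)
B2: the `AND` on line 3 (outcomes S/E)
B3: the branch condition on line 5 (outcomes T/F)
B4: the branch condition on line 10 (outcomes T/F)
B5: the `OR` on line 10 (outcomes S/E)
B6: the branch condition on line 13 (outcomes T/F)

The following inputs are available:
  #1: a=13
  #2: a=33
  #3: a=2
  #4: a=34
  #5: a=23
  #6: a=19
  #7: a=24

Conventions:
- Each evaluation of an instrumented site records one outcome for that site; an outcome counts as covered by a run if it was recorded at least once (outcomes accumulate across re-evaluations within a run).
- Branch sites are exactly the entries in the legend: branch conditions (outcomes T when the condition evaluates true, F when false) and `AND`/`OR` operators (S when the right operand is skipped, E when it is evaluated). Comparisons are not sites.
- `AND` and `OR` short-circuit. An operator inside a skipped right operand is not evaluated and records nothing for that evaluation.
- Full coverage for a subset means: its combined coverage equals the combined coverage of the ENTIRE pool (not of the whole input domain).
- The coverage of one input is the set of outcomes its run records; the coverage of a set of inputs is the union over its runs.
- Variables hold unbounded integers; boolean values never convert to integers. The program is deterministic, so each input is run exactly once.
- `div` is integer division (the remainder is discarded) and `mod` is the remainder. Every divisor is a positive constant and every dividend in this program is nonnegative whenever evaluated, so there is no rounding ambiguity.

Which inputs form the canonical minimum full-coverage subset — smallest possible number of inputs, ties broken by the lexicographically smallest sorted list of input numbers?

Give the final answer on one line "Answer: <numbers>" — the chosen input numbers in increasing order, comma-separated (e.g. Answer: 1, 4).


input #1 (a=13): events B2->S, B1->F, B3->T, B5->E, B4->T, B6->F; covers B1=F, B2=S, B3=T, B4=T, B5=E, B6=F
input #2 (a=33): events B2->S, B1->F, B3->F, B5->S, B4->T, B6->T; covers B1=F, B2=S, B3=F, B4=T, B5=S, B6=T
input #3 (a=2): events B2->E, B1->F, B3->T, B5->E, B4->F, B6->F; covers B1=F, B2=E, B3=T, B4=F, B5=E, B6=F
input #4 (a=34): events B2->S, B1->F, B3->F, B5->S, B4->T, B6->T; covers B1=F, B2=S, B3=F, B4=T, B5=S, B6=T
input #5 (a=23): events B2->S, B1->F, B3->T, B5->S, B4->T, B6->F; covers B1=F, B2=S, B3=T, B4=T, B5=S, B6=F
input #6 (a=19): events B2->S, B1->F, B3->T, B5->S, B4->T, B6->F; covers B1=F, B2=S, B3=T, B4=T, B5=S, B6=F
input #7 (a=24): events B2->S, B1->F, B3->T, B5->S, B4->T, B6->F; covers B1=F, B2=S, B3=T, B4=T, B5=S, B6=F
the full pool covers 11 outcomes: B1=F, B2=S, B2=E, B3=T, B3=F, B4=T, B4=F, B5=S, B5=E, B6=T, B6=F
checked all size-1 subsets: none covers 11 outcomes (max 6/11)
inputs {2, 3} (size 2) cover everything; no size-2 subset with a lexicographically smaller index list covers all 11
Answer: 2, 3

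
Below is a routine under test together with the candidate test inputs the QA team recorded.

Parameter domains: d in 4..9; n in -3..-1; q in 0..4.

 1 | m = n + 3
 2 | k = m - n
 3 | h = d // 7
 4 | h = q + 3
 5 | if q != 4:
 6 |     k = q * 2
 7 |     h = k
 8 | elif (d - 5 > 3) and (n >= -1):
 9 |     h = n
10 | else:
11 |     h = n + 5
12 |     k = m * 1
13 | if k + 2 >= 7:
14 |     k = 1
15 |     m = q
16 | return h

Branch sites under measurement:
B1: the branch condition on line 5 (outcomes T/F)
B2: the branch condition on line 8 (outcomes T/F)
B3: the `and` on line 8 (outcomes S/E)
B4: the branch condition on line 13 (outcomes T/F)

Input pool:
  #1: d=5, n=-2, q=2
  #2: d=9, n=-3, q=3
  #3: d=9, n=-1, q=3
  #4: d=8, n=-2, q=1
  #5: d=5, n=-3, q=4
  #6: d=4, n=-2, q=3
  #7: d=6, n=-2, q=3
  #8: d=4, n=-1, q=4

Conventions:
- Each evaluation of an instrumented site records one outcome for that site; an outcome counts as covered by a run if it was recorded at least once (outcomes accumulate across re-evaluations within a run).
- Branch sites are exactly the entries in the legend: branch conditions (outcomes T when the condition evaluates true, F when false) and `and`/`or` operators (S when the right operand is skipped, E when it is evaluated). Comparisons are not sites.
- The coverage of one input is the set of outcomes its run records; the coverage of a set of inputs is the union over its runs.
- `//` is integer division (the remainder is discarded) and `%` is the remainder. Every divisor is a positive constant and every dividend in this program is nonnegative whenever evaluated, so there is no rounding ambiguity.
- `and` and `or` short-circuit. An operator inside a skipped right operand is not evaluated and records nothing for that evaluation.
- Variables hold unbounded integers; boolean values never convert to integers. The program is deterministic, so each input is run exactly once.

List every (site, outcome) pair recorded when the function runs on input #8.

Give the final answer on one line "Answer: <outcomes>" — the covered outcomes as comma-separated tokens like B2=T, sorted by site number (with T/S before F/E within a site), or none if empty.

Tracing the run of input #8 (d=4, n=-1, q=4):
  B1->F, B3->S, B2->F, B4->F
deduplicating events, the covered set is: B1=F, B2=F, B3=S, B4=F

Answer: B1=F, B2=F, B3=S, B4=F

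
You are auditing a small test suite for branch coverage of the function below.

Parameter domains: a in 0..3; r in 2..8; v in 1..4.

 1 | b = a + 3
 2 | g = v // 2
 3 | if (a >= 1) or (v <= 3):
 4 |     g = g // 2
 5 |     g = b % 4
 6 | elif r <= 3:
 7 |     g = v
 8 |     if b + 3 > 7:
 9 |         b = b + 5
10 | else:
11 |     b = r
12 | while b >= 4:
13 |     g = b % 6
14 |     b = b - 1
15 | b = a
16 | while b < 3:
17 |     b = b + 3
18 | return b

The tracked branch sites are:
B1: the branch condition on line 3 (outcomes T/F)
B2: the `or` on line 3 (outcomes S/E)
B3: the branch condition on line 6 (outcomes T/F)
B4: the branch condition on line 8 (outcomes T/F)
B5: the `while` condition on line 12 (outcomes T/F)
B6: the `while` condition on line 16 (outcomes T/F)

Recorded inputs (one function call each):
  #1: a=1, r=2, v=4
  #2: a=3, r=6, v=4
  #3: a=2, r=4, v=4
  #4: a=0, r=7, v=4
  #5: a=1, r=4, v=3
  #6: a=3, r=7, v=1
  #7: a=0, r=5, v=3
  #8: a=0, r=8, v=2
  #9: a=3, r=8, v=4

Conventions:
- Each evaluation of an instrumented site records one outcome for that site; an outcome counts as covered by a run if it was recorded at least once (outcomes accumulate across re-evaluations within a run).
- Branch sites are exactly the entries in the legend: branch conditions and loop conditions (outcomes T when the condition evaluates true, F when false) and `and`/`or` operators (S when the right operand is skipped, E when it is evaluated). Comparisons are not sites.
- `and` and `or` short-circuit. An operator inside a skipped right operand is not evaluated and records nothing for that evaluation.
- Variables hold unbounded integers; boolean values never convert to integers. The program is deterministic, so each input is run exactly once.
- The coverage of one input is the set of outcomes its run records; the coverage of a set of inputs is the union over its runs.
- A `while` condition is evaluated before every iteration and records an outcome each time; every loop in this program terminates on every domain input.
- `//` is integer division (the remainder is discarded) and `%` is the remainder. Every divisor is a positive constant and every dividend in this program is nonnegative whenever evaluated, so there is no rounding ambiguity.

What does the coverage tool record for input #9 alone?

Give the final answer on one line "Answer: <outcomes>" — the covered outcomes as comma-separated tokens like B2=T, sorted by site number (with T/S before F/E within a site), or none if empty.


Simulating input #9 (a=3, r=8, v=4) step by step:
  B2->S, B1->T, B5->T, B5->T, B5->T, B5->F, B6->F
deduplicating events, the covered set is: B1=T, B2=S, B5=T, B5=F, B6=F
Answer: B1=T, B2=S, B5=T, B5=F, B6=F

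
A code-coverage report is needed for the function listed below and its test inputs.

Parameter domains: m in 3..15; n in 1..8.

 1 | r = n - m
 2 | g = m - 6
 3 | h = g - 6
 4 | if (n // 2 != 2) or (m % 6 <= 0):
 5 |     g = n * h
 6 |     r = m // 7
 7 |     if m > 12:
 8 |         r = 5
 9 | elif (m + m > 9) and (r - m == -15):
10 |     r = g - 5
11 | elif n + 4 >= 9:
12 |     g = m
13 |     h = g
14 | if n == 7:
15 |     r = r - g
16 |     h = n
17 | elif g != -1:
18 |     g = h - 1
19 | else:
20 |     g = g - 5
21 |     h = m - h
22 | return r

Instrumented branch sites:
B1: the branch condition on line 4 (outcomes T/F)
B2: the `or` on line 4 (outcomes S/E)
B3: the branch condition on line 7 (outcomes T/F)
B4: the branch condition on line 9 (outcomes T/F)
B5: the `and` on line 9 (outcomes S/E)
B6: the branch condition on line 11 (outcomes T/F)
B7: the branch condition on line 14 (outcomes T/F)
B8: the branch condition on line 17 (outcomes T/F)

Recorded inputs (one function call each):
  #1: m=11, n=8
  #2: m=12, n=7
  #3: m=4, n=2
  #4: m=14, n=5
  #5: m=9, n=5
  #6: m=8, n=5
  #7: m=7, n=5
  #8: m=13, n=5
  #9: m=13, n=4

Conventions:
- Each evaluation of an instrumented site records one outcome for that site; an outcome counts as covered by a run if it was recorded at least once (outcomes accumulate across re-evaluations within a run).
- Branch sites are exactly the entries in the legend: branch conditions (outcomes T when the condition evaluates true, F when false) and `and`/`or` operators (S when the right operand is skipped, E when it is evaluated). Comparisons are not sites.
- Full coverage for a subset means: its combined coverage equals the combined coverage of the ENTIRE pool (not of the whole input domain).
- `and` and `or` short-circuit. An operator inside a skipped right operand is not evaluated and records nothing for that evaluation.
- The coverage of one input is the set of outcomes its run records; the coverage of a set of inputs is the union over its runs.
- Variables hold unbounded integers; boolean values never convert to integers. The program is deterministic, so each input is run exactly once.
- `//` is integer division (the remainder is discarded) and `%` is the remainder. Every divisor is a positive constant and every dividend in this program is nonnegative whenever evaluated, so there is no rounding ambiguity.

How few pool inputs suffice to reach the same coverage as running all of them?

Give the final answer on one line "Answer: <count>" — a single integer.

input #1 (m=11, n=8): events B2->S, B1->T, B3->F, B7->F, B8->T; covers B1=T, B2=S, B3=F, B7=F, B8=T
input #2 (m=12, n=7): events B2->S, B1->T, B3->F, B7->T; covers B1=T, B2=S, B3=F, B7=T
input #3 (m=4, n=2): events B2->S, B1->T, B3->F, B7->F, B8->T; covers B1=T, B2=S, B3=F, B7=F, B8=T
input #4 (m=14, n=5): events B2->E, B1->F, B5->E, B4->F, B6->T, B7->F, B8->T; covers B1=F, B2=E, B4=F, B5=E, B6=T, B7=F, B8=T
input #5 (m=9, n=5): events B2->E, B1->F, B5->E, B4->F, B6->T, B7->F, B8->T; covers B1=F, B2=E, B4=F, B5=E, B6=T, B7=F, B8=T
input #6 (m=8, n=5): events B2->E, B1->F, B5->E, B4->F, B6->T, B7->F, B8->T; covers B1=F, B2=E, B4=F, B5=E, B6=T, B7=F, B8=T
input #7 (m=7, n=5): events B2->E, B1->F, B5->E, B4->F, B6->T, B7->F, B8->T; covers B1=F, B2=E, B4=F, B5=E, B6=T, B7=F, B8=T
input #8 (m=13, n=5): events B2->E, B1->F, B5->E, B4->F, B6->T, B7->F, B8->T; covers B1=F, B2=E, B4=F, B5=E, B6=T, B7=F, B8=T
input #9 (m=13, n=4): events B2->E, B1->F, B5->E, B4->F, B6->F, B7->F, B8->T; covers B1=F, B2=E, B4=F, B5=E, B6=F, B7=F, B8=T
the full pool covers 12 outcomes: B1=T, B1=F, B2=S, B2=E, B3=F, B4=F, B5=E, B6=T, B6=F, B7=T, B7=F, B8=T
no size-1 subset reaches all 12 outcomes (best union: 7/12)
no size-2 subset reaches all 12 outcomes (best union: 11/12)
size 3: inputs {2, 4, 9} cover all 12 outcomes, and no lexicographically smaller subset of this size does

Answer: 3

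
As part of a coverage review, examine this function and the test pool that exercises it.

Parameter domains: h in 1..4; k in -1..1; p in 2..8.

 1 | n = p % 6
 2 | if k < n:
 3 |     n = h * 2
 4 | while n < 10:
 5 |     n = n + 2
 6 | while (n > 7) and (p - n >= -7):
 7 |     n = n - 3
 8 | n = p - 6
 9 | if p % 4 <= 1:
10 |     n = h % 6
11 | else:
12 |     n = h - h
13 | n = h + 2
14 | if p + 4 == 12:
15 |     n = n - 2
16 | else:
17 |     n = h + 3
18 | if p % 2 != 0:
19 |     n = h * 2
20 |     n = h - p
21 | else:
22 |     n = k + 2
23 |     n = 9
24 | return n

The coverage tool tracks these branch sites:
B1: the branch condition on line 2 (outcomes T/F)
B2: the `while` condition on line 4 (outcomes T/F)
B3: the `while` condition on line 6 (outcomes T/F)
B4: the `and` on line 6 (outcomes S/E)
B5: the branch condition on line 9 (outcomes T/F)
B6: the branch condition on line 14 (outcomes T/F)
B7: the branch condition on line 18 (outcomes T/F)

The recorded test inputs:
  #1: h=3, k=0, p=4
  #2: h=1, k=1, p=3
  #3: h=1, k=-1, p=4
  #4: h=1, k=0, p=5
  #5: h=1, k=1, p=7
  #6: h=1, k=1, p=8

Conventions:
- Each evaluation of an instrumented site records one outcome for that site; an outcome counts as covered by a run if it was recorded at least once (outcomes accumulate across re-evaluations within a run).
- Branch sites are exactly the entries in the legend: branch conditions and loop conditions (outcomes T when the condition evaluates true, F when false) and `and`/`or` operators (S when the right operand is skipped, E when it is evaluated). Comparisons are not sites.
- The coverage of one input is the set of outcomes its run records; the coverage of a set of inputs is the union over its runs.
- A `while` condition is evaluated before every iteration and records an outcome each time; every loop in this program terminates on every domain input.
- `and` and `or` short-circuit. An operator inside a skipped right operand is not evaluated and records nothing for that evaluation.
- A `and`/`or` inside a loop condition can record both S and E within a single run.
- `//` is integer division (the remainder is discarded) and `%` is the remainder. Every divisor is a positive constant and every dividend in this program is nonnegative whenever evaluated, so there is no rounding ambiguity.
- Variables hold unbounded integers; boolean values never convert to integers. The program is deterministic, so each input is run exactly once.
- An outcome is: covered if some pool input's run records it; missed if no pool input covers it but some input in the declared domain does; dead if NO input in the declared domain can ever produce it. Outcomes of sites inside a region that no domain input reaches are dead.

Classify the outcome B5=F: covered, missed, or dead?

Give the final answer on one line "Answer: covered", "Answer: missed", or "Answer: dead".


B5=F is recorded by pool input(s) 2, 5 -> covered
Answer: covered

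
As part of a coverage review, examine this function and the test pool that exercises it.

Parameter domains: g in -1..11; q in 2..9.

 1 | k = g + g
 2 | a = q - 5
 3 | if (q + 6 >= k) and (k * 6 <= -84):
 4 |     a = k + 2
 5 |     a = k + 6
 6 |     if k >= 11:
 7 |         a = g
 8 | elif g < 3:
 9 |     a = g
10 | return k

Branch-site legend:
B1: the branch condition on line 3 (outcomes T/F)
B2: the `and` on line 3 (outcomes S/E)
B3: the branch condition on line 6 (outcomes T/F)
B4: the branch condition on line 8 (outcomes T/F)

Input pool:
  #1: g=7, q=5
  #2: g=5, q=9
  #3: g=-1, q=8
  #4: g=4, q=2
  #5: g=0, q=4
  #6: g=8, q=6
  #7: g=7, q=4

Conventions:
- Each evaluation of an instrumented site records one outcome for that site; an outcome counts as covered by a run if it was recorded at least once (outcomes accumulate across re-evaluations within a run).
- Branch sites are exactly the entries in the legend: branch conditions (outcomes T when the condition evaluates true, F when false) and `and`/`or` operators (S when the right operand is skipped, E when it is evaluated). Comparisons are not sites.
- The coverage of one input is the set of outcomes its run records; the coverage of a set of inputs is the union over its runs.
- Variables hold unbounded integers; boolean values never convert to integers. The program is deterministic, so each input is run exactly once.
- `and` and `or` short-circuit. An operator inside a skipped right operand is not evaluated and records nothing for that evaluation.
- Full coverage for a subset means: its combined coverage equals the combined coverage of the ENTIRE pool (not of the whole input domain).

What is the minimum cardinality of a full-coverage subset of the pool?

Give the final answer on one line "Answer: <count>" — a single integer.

input #1, g=7, q=5: events B2->S, B1->F, B4->F; outcomes B1=F, B2=S, B4=F
input #2, g=5, q=9: events B2->E, B1->F, B4->F; outcomes B1=F, B2=E, B4=F
input #3, g=-1, q=8: events B2->E, B1->F, B4->T; outcomes B1=F, B2=E, B4=T
input #4, g=4, q=2: events B2->E, B1->F, B4->F; outcomes B1=F, B2=E, B4=F
input #5, g=0, q=4: events B2->E, B1->F, B4->T; outcomes B1=F, B2=E, B4=T
input #6, g=8, q=6: events B2->S, B1->F, B4->F; outcomes B1=F, B2=S, B4=F
input #7, g=7, q=4: events B2->S, B1->F, B4->F; outcomes B1=F, B2=S, B4=F
pool-wide coverage (5 outcomes): B1=F, B2=S, B2=E, B4=T, B4=F
every size-1 subset falls short of the 5 outcomes (best: 3/5)
size 2: inputs {1, 3} cover all 5 outcomes, and no lexicographically smaller subset of this size does

Answer: 2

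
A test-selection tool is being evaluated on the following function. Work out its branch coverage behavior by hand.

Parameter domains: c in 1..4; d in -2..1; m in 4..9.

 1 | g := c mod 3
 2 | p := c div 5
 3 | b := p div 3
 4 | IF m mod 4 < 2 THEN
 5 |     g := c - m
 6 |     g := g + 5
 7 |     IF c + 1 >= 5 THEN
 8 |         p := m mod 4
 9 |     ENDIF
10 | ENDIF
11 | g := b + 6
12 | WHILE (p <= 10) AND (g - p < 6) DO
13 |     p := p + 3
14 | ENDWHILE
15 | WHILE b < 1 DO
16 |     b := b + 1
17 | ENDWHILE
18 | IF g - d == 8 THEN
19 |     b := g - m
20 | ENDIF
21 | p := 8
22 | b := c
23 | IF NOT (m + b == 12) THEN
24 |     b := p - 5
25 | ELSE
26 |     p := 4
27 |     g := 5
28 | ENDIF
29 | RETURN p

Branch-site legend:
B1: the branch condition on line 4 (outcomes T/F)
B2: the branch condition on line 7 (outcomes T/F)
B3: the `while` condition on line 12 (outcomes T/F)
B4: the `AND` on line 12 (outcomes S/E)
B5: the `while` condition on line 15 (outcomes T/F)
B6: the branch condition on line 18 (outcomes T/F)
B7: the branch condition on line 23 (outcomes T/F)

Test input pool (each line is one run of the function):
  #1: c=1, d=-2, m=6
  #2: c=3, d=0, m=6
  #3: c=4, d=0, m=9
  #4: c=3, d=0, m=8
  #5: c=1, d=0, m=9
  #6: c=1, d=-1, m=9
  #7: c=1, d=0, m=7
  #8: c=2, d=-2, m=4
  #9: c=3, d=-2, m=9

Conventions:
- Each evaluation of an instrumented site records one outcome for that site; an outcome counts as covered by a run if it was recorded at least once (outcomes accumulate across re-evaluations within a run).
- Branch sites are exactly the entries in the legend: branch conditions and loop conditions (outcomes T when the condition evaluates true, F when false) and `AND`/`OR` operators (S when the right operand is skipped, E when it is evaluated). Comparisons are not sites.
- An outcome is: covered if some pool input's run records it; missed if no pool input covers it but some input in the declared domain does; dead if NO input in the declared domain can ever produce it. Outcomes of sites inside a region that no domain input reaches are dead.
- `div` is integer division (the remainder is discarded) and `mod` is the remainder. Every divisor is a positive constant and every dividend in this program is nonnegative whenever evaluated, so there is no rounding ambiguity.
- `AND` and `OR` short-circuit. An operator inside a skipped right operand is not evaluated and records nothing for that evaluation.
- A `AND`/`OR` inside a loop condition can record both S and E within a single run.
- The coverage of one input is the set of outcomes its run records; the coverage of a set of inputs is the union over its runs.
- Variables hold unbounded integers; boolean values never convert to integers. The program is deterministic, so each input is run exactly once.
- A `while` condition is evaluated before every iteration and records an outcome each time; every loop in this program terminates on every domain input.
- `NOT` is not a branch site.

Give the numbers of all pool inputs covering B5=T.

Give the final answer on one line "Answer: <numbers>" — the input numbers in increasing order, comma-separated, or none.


input #1 (c=1, d=-2, m=6): produces B5=T
input #2 (c=3, d=0, m=6): produces B5=T
input #3 (c=4, d=0, m=9): produces B5=T
input #4 (c=3, d=0, m=8): produces B5=T
input #5 (c=1, d=0, m=9): produces B5=T
input #6 (c=1, d=-1, m=9): produces B5=T
input #7 (c=1, d=0, m=7): produces B5=T
input #8 (c=2, d=-2, m=4): produces B5=T
input #9 (c=3, d=-2, m=9): produces B5=T
Answer: 1, 2, 3, 4, 5, 6, 7, 8, 9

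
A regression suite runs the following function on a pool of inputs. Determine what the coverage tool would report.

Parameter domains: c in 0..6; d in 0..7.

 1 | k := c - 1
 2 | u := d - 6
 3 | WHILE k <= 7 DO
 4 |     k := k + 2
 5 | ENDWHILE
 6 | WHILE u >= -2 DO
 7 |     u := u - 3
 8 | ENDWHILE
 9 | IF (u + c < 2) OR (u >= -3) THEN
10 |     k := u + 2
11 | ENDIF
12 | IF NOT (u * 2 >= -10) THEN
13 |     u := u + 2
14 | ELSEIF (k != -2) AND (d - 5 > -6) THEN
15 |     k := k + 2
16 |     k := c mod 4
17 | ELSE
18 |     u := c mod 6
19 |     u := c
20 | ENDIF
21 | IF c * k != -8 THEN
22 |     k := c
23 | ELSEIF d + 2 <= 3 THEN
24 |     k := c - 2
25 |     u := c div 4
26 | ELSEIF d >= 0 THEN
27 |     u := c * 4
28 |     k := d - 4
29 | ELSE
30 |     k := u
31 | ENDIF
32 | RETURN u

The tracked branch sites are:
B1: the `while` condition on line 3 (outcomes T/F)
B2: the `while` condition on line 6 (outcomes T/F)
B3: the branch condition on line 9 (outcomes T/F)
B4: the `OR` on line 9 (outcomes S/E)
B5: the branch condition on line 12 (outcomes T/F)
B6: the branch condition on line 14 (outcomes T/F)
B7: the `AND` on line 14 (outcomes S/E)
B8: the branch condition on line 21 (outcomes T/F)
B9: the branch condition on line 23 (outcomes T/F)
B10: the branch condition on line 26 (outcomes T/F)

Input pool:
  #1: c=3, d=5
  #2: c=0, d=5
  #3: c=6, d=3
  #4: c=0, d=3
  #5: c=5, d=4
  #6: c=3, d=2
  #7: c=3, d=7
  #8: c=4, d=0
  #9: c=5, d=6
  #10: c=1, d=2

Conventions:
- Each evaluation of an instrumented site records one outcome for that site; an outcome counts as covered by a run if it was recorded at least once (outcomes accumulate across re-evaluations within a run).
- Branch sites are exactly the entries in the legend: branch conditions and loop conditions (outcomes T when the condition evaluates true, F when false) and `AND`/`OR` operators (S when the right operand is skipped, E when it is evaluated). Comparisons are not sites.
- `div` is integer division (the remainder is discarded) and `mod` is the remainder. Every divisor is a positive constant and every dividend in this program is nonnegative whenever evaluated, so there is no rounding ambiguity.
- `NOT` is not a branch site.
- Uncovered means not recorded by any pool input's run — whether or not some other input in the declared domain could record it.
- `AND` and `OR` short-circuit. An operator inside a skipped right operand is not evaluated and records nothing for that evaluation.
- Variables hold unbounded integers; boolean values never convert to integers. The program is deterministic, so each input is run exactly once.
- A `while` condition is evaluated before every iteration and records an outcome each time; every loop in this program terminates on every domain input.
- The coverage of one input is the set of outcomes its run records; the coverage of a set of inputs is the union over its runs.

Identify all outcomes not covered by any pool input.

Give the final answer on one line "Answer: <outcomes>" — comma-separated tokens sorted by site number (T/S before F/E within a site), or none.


#1 (c=3, d=5) -> covered: B1=T, B1=F, B2=T, B2=F, B3=T, B4=S, B5=F, B6=F, B7=S, B8=T
#2 (c=0, d=5) -> covered: B1=T, B1=F, B2=T, B2=F, B3=T, B4=S, B5=F, B6=F, B7=S, B8=T
#3 (c=6, d=3) -> covered: B1=T, B1=F, B2=F, B3=T, B4=E, B5=F, B6=T, B7=E, B8=T
#4 (c=0, d=3) -> covered: B1=T, B1=F, B2=F, B3=T, B4=S, B5=F, B6=T, B7=E, B8=T
#5 (c=5, d=4) -> covered: B1=T, B1=F, B2=T, B2=F, B3=T, B4=S, B5=F, B6=T, B7=E, B8=T
#6 (c=3, d=2) -> covered: B1=T, B1=F, B2=F, B3=T, B4=S, B5=F, B6=F, B7=S, B8=T
#7 (c=3, d=7) -> covered: B1=T, B1=F, B2=T, B2=F, B3=T, B4=S, B5=F, B6=T, B7=E, B8=T
#8 (c=4, d=0) -> covered: B1=T, B1=F, B2=F, B3=T, B4=S, B5=T, B8=T
#9 (c=5, d=6) -> covered: B1=T, B1=F, B2=T, B2=F, B3=T, B4=E, B5=F, B6=T, B7=E, B8=T
#10 (c=1, d=2) -> covered: B1=T, B1=F, B2=F, B3=T, B4=S, B5=F, B6=F, B7=S, B8=T
union over the pool: B1=T, B1=F, B2=T, B2=F, B3=T, B4=S, B4=E, B5=T, B5=F, B6=T, B6=F, B7=S, B7=E, B8=T
uncovered (6 of 20): B3=F, B8=F, B9=T, B9=F, B10=T, B10=F
Answer: B3=F, B8=F, B9=T, B9=F, B10=T, B10=F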